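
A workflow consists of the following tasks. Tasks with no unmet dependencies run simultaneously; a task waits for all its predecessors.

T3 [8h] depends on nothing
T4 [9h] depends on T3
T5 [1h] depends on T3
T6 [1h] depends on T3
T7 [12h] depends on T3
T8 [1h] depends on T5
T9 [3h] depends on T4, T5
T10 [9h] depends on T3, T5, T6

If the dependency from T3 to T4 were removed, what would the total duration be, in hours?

20

Before: longest chain T3→T4→T9 = 8+9+3 = 20, finish 20.
Without T3→T4, T4's earliest start moves from 8 to 0.
The longest chain is now T3→T7 = 8+12 = 20, so the schedule takes 20 hours.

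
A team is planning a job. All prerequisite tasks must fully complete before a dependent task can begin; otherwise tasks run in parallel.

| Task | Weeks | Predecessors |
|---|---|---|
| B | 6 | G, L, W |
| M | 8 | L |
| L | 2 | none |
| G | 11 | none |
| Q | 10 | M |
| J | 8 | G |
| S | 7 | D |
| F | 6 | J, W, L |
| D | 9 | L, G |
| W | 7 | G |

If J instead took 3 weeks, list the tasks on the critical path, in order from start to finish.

Critical path before the change: G→D→S = 11+9+7 = 27 giving 27 weeks.
J has 2 weeks of float (longest path through it is 25).
The critical path is still G→D→S; finish is now 27 weeks.

G, D, S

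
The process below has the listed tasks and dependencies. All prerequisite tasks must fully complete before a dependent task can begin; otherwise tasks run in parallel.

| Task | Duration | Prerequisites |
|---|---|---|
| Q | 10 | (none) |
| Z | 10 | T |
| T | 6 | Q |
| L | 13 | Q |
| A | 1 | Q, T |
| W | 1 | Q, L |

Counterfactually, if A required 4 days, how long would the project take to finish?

26

As given, the longest chain is Q→T→Z = 10+6+10 = 26, so the finish is 26 days.
A has 9 days of float (longest path through it is 17).
The critical path is still Q→T→Z; finish is now 26 days.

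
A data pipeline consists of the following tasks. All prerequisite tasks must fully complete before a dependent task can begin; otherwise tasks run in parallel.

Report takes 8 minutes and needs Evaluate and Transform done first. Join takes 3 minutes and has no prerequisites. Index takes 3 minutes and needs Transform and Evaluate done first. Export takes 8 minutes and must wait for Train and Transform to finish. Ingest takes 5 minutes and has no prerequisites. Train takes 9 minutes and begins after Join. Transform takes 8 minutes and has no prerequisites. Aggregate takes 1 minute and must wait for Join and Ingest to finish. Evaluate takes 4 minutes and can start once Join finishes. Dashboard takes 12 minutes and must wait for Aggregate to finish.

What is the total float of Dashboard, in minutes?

Join→Train→Export = 3+9+8 = 20 sets the makespan at 20 minutes.
Longest path through Dashboard: 18 minutes (earliest finish 18, latest finish 20).
So Dashboard can slip 20 − 18 = 2 minutes.

2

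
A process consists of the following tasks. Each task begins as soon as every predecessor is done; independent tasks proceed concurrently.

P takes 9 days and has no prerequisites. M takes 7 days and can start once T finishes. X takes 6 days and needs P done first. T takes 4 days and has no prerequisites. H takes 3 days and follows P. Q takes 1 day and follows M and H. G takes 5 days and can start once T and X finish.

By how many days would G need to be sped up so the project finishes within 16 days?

Current finish: 20 days; target: 16.
G is on every critical path, so each day cut from G cuts the finish by one (this holds down to a finish of 16).
Need 20 − 16 = 4 days off G → G becomes 1 day, finish becomes 16.

4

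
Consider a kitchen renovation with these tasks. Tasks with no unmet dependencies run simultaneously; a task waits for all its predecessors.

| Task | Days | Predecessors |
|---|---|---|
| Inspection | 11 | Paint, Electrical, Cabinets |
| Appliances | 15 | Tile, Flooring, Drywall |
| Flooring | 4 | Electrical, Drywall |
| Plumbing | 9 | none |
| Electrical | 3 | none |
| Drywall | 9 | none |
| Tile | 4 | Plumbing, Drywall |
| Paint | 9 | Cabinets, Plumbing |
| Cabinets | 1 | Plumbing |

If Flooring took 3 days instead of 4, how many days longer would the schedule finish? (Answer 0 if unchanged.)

As given, the longest chain is Plumbing→Cabinets→Paint→Inspection = 9+1+9+11 = 30, so the finish is 30 days.
The longest path through Flooring is only 28 days, so Flooring has float 2.
The critical path is still Plumbing→Cabinets→Paint→Inspection; finish is now 30 days.
Change in finish: 30 − 30 = +0 days.

0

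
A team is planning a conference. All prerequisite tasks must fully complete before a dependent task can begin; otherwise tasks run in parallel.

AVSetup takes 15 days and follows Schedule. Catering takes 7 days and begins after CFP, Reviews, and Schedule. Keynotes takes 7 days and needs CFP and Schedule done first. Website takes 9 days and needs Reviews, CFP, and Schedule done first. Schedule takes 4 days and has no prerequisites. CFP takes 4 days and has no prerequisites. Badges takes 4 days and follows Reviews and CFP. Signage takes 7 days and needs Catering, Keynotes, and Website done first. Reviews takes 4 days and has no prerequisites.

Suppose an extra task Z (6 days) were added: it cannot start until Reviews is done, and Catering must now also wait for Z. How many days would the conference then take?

24

Originally the conference takes 20 days.
With Z inserted, Catering now waits for max(CFP, Reviews, Schedule, Z).
New critical path: Reviews→Z→Catering→Signage = 4+6+7+7 = 24 ⇒ 24 days.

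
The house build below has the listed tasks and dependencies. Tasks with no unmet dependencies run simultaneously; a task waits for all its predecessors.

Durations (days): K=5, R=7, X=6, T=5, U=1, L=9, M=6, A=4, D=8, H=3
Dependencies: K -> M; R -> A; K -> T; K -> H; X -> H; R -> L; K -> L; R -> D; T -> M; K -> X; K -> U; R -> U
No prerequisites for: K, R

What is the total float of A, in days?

The longest chain is K→T→M = 5+5+6 = 16; overall finish 16 days.
The longest chain containing A totals 11 days.
Slack of A = 12 − 7 = 5 days.

5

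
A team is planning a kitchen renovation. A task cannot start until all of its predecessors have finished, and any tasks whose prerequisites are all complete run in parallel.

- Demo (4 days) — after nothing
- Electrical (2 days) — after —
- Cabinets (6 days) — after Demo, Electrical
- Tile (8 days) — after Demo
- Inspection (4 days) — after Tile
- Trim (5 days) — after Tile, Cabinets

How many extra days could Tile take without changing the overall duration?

Critical path: Demo→Tile→Trim = 4+8+5 = 17, so the finish is 17 days.
Tile finishes as early as 12 and must finish by 12.
Float = 17 − 17 = 0.

0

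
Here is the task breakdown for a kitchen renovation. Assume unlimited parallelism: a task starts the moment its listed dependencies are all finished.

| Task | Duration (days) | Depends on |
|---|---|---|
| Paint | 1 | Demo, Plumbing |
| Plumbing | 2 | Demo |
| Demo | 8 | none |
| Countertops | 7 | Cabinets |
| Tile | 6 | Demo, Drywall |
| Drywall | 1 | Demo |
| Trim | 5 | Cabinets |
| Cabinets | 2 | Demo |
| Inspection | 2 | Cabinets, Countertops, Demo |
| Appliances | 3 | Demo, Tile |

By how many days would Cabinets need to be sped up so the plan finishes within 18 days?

Current finish: 19 days; target: 18.
Cabinets is on every critical path, so each day cut from Cabinets cuts the finish by one (this holds down to a finish of 18).
Need 19 − 18 = 1 day off Cabinets → Cabinets becomes 1 day, finish becomes 18.

1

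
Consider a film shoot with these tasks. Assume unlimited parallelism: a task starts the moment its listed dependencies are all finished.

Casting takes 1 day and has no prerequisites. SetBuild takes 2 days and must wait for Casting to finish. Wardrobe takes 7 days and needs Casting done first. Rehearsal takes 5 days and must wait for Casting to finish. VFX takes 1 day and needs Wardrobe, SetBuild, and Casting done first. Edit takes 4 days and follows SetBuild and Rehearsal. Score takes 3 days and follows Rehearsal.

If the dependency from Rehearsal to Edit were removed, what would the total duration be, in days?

Before: longest chain Casting→Rehearsal→Edit = 1+5+4 = 10, finish 10.
Without Rehearsal→Edit, Edit's earliest start moves from 6 to 3.
The longest chain is now Casting→Wardrobe→VFX = 1+7+1 = 9, so the plan takes 9 days.

9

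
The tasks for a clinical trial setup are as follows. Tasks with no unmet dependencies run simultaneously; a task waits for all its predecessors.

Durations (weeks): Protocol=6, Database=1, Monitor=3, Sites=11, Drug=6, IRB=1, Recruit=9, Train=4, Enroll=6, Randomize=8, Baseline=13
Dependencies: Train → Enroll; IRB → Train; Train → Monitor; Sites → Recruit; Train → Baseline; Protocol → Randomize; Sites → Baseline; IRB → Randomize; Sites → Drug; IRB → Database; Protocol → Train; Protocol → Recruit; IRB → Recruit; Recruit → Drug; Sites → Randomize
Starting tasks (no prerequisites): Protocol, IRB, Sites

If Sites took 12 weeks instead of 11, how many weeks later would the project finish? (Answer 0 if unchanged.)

Actual critical path: Sites→Recruit→Drug = 11+9+6 = 26 ⇒ 26 weeks.
Sites lies on that path, so at 12 weeks the path becomes 27 weeks.
No other chain overtakes it, so the finish is 27 weeks.
Change in finish: 27 − 26 = +1 weeks.

1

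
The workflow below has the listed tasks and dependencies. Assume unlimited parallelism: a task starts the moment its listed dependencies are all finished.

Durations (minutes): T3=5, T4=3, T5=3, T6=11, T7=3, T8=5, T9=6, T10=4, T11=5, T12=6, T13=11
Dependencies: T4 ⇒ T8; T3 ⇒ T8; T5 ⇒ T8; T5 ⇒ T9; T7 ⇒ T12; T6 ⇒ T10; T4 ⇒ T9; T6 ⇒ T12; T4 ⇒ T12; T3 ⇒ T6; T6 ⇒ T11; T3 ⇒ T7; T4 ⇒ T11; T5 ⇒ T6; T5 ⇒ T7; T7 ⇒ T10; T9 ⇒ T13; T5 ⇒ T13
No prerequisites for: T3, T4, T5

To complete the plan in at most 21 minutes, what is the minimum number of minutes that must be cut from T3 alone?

1

Current finish: 22 minutes; target: 21.
T3 is on every critical path, so each minute cut from T3 cuts the finish by one (this holds down to a finish of 20).
Need 22 − 21 = 1 minute off T3 → T3 becomes 4 minutes, finish becomes 21.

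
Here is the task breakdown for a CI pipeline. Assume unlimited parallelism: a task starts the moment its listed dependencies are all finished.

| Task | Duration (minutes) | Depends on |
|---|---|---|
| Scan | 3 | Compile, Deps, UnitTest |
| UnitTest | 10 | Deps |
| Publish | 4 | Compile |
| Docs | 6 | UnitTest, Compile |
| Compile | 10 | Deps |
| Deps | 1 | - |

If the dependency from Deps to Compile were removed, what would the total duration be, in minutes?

Before: longest chain Deps→Compile→Docs = 1+10+6 = 17, finish 17.
Without Deps→Compile, Compile's earliest start moves from 1 to 0.
After: Deps→UnitTest→Docs = 1+10+6 = 17 → 17 minutes.

17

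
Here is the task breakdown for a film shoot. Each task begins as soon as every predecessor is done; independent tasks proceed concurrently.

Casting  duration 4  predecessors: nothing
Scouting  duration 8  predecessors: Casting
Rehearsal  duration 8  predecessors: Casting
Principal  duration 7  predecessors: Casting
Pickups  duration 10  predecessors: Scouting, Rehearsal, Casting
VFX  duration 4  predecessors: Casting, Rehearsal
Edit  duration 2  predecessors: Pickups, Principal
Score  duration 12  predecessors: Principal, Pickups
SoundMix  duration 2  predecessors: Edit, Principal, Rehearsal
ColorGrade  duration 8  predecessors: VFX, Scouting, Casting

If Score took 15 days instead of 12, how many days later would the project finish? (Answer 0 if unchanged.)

3

Baseline: Casting→Scouting→Pickups→Score = 4+8+10+12 = 34 → 34 days.
Score lies on that path, so at 15 days the path becomes 37 days.
No other chain overtakes it, so the finish is 37 days.
Change in finish: 37 − 34 = +3 days.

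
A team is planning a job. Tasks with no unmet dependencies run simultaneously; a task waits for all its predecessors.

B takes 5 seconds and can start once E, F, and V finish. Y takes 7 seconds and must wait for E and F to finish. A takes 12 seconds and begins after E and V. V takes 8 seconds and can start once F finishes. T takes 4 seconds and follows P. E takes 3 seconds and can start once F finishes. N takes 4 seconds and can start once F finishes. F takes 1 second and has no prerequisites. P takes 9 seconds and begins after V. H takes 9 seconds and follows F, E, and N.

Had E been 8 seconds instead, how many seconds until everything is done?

22

Critical path before the change: F→V→P→T = 1+8+9+4 = 22 giving 22 seconds.
The longest path through E is only 16 seconds, so E has float 6.
That remains the longest chain; total 22 seconds.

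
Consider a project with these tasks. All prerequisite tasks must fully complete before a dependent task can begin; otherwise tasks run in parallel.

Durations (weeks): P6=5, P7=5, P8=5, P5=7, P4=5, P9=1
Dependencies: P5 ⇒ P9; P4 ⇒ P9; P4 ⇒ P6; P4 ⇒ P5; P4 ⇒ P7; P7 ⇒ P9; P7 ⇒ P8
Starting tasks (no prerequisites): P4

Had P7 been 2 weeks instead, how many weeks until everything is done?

13

Critical path before the change: P4→P7→P8 = 5+5+5 = 15 giving 15 weeks.
P7 lies on that path, so at 2 weeks the path becomes 12 weeks.
Now P4→P5→P9 = 5+7+1 = 13 is longest, so the finish becomes 13 weeks.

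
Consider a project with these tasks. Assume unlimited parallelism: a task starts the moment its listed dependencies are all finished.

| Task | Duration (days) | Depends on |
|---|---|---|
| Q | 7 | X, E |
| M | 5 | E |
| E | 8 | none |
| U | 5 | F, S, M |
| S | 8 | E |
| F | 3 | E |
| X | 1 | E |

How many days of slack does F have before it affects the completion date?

E→S→U = 8+8+5 = 21 sets the makespan at 21 days.
F finishes as early as 11 and must finish by 16.
Slack of F = 13 − 8 = 5 days.

5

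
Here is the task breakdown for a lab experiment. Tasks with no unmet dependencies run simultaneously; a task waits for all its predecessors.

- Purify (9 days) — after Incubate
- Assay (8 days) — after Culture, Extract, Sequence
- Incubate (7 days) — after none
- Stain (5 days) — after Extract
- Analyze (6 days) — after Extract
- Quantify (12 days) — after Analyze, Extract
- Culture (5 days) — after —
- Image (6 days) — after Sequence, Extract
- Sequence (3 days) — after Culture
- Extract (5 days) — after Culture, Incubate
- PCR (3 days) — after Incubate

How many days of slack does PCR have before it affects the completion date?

Critical path: Incubate→Extract→Analyze→Quantify = 7+5+6+12 = 30, so the finish is 30 days.
Longest path through PCR: 10 days (earliest finish 10, latest finish 30).
So PCR can slip 30 − 10 = 20 days.

20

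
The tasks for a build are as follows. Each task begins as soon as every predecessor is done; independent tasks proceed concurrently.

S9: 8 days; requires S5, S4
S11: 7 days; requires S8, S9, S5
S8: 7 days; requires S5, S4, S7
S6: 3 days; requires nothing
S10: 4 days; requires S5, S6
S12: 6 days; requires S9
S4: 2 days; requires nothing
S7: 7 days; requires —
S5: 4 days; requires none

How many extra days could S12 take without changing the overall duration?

The longest chain is S7→S8→S11 = 7+7+7 = 21; overall finish 21 days.
S12 finishes as early as 18 and must finish by 21.
So S12 can slip 21 − 18 = 3 days.

3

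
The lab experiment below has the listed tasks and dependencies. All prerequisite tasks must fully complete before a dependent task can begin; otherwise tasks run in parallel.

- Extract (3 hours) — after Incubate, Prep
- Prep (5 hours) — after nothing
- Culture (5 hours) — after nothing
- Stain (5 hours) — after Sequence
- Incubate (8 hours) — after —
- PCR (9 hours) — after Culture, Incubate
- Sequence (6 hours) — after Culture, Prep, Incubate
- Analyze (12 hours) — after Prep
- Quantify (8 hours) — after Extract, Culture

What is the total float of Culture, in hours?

3

Incubate→Extract→Quantify = 8+3+8 = 19 sets the makespan at 19 hours.
Longest path through Culture: 16 hours (earliest finish 5, latest finish 8).
So Culture can slip 8 − 5 = 3 hours.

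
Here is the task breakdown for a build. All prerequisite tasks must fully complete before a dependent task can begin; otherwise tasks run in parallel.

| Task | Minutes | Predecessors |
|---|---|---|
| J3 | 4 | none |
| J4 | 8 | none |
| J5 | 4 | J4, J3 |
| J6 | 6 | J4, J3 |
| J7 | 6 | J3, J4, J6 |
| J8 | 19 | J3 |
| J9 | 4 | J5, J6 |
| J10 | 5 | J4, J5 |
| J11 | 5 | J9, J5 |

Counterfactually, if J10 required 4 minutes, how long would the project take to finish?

23

Baseline: J3→J8 = 4+19 = 23 → 23 minutes.
J10 is off the critical path — its longest chain is 17 minutes, giving 6 of slack.
No other chain overtakes it, so the finish is 23 minutes.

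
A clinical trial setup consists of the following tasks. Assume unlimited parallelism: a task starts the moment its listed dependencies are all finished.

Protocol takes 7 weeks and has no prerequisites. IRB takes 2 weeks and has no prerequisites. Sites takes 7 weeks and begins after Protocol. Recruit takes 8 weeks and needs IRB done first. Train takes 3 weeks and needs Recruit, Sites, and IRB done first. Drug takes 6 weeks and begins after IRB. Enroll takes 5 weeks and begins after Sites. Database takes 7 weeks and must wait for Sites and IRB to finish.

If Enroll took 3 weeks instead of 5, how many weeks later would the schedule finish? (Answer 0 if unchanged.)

0

Critical path before the change: Protocol→Sites→Database = 7+7+7 = 21 giving 21 weeks.
Enroll has 2 weeks of float (longest path through it is 19).
The critical path is still Protocol→Sites→Database; finish is now 21 weeks.
Change in finish: 21 − 21 = +0 weeks.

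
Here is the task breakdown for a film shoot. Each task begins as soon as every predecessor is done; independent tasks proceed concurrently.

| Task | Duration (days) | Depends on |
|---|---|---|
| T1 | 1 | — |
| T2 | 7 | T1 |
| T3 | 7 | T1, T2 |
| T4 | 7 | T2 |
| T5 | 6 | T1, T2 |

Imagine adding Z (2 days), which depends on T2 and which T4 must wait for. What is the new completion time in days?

17

Originally the project takes 15 days.
With Z inserted, T4 now waits for max(T2, Z).
New critical path: T1→T2→Z→T4 = 1+7+2+7 = 17 ⇒ 17 days.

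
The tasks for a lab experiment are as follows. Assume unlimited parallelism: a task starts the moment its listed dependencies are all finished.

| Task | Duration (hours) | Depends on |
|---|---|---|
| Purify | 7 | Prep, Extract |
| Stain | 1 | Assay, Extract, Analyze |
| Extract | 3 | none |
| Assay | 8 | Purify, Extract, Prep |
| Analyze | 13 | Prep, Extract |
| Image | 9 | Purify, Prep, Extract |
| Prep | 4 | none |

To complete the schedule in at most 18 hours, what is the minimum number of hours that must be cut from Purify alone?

2

Current finish: 20 hours; target: 18.
Purify is on every critical path, so each hour cut from Purify cuts the finish by one (this holds down to a finish of 18).
Need 20 − 18 = 2 hours off Purify → Purify becomes 5 hours, finish becomes 18.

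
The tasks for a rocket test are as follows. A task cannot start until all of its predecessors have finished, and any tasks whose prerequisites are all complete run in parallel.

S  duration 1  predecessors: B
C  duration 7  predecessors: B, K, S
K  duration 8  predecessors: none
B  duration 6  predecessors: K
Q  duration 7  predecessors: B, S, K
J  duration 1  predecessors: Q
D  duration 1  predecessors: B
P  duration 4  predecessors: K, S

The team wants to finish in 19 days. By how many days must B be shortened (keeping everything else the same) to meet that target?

Current finish: 23 days; target: 19.
B is on every critical path, so each day cut from B cuts the finish by one (this holds down to a finish of 18).
Need 23 − 19 = 4 days off B → B becomes 2 days, finish becomes 19.

4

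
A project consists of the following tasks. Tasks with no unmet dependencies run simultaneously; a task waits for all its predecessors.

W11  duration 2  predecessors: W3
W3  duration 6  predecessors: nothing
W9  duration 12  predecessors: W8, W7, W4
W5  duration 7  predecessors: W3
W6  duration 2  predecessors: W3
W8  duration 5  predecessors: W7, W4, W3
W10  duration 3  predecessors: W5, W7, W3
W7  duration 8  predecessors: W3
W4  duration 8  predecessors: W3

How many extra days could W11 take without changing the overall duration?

23

The longest chain is W3→W4→W8→W9 = 6+8+5+12 = 31; overall finish 31 days.
Longest path through W11: 8 days (earliest finish 8, latest finish 31).
So W11 can slip 31 − 8 = 23 days.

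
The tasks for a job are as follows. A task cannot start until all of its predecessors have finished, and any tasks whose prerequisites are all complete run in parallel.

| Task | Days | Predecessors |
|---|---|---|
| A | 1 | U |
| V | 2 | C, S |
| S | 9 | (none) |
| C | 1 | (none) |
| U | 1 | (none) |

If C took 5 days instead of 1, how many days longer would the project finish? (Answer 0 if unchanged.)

The binding path is S→V = 9+2 = 11; finish at 11 days.
C has 8 days of float (longest path through it is 3).
That remains the longest chain; total 11 days.
Change in finish: 11 − 11 = +0 days.

0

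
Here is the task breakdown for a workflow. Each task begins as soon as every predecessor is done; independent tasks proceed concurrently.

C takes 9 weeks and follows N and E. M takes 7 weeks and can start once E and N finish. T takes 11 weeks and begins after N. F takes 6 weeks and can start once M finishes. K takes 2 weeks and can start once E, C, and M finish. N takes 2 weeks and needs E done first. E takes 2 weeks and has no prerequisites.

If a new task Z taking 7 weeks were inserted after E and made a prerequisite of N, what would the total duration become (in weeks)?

24

Originally the job takes 17 weeks.
With Z inserted, N now waits for max(E, Z).
New critical path: E→Z→N→M→F = 2+7+2+7+6 = 24 ⇒ 24 weeks.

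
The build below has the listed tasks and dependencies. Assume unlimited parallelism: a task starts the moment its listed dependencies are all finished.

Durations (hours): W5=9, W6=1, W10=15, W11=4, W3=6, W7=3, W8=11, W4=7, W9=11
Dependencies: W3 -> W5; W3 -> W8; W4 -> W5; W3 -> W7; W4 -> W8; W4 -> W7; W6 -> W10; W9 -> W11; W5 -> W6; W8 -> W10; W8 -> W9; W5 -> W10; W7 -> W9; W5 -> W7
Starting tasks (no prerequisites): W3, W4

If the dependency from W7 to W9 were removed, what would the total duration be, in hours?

With the dependency in place, W4→W5→W7→W9→W11 = 7+9+3+11+4 = 34 sets the finish at 34 hours.
Without W7→W9, W9's earliest start moves from 19 to 18.
New critical path: W4→W8→W9→W11 = 7+11+11+4 = 33 ⇒ 33 hours.

33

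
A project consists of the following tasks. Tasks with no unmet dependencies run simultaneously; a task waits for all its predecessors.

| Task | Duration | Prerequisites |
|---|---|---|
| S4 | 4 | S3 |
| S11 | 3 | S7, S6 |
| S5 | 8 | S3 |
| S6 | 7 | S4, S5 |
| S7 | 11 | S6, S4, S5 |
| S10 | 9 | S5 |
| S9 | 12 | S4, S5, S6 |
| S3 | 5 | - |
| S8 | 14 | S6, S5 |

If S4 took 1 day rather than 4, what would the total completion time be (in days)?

34

The binding path is S3→S5→S6→S7→S11 = 5+8+7+11+3 = 34; finish at 34 days.
S4 is off the critical path — its longest chain is 30 days, giving 4 of slack.
That remains the longest chain; total 34 days.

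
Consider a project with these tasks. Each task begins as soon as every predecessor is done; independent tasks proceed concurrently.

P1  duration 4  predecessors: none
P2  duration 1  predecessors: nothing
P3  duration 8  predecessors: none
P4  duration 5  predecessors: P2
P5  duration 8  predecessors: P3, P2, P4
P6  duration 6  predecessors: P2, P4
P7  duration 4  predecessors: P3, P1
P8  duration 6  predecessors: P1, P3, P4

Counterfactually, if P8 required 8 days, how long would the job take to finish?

16

Baseline: P3→P5 = 8+8 = 16 → 16 days.
P8 is off the critical path — its longest chain is 14 days, giving 2 of slack.
That remains the longest chain; total 16 days.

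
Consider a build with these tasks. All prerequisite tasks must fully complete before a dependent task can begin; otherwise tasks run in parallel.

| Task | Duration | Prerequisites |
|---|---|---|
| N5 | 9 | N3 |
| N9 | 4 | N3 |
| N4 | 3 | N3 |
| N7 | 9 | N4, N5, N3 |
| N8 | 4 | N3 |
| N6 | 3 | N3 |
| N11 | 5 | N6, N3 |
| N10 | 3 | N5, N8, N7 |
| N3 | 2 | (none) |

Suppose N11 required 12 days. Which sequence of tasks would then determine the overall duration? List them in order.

N3, N5, N7, N10

Baseline: N3→N5→N7→N10 = 2+9+9+3 = 23 → 23 days.
The longest path through N11 is only 10 days, so N11 has float 13.
That remains the longest chain; total 23 days.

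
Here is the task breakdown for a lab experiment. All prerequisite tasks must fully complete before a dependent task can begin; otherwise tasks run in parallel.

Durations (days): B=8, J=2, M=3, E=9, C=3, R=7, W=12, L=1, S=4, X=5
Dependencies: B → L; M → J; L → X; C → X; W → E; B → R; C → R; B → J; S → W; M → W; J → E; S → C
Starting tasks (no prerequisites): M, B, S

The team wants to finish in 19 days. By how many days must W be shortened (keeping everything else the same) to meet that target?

Current finish: 25 days; target: 19.
W is on every critical path, so each day cut from W cuts the finish by one (this holds down to a finish of 19).
Need 25 − 19 = 6 days off W → W becomes 6 days, finish becomes 19.

6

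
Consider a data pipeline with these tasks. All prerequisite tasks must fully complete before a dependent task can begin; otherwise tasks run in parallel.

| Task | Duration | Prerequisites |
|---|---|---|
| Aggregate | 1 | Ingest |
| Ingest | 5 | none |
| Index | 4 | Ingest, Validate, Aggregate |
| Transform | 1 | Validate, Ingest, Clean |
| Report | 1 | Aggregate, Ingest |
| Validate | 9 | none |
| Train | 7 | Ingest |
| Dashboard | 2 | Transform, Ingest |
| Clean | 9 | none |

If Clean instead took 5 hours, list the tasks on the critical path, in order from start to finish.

As given, the longest chain is Validate→Index = 9+4 = 13, so the finish is 13 hours.
Clean has 1 hour of float (longest path through it is 12).
No other chain overtakes it, so the finish is 13 hours.

Validate, Index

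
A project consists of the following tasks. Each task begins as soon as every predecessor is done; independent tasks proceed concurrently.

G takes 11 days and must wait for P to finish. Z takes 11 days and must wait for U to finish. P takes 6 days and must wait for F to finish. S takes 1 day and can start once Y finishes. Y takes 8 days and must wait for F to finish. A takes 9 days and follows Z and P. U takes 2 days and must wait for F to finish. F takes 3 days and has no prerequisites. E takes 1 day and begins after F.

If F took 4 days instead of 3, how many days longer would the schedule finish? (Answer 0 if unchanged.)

1

As given, the longest chain is F→U→Z→A = 3+2+11+9 = 25, so the finish is 25 days.
F lies on that path, so at 4 days the path becomes 26 days.
The critical path is still F→U→Z→A; finish is now 26 days.
Change in finish: 26 − 25 = +1 days.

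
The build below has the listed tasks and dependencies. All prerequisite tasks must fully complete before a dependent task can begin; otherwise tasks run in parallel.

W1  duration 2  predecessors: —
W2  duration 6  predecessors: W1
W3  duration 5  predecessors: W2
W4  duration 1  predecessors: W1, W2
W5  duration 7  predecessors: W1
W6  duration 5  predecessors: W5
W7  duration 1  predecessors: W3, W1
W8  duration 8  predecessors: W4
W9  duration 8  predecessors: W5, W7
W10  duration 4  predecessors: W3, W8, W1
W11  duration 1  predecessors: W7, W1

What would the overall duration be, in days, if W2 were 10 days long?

As given, the longest chain is W1→W2→W3→W7→W9 = 2+6+5+1+8 = 22, so the finish is 22 days.
W2 is on the critical path; changing it to 10 makes that path 26 days.
That remains the longest chain; total 26 days.

26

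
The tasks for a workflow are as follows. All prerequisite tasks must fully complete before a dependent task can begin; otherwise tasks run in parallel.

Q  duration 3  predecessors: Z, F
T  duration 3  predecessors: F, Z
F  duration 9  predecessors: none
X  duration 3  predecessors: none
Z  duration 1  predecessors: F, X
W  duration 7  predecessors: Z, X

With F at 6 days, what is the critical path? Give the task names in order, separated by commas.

The binding path is F→Z→W = 9+1+7 = 17; finish at 17 days.
Since F is critical, the -3 change carries straight to that chain (now 14 days).
That remains the longest chain; total 14 days.

F, Z, W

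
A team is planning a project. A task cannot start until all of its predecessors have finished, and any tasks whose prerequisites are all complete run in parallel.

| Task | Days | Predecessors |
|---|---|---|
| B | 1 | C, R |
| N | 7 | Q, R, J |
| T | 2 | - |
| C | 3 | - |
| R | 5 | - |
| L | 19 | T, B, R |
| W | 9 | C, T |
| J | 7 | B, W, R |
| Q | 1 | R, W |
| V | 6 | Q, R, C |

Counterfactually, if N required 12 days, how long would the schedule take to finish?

31

Actual critical path: C→W→J→N = 3+9+7+7 = 26 ⇒ 26 days.
N lies on that path, so at 12 days the path becomes 31 days.
No other chain overtakes it, so the finish is 31 days.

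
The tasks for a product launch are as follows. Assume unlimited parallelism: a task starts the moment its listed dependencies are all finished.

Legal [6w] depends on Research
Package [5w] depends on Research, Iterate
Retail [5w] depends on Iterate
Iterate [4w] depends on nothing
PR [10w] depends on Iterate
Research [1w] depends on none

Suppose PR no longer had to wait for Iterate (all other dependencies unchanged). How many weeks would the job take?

With the dependency in place, Iterate→PR = 4+10 = 14 sets the finish at 14 weeks.
Without Iterate→PR, PR's earliest start moves from 4 to 0.
After: PR = 10 = 10 → 10 weeks.

10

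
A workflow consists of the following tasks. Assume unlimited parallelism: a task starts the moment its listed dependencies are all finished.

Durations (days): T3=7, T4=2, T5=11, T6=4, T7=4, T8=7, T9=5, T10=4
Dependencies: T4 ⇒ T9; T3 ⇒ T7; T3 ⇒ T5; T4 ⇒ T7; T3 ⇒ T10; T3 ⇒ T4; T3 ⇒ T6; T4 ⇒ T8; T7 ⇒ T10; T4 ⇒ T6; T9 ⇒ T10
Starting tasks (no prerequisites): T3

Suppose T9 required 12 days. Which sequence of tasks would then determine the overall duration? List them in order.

T3, T4, T9, T10

The binding path is T3→T4→T9→T10 = 7+2+5+4 = 18; finish at 18 days.
T9 lies on that path, so at 12 days the path becomes 25 days.
That remains the longest chain; total 25 days.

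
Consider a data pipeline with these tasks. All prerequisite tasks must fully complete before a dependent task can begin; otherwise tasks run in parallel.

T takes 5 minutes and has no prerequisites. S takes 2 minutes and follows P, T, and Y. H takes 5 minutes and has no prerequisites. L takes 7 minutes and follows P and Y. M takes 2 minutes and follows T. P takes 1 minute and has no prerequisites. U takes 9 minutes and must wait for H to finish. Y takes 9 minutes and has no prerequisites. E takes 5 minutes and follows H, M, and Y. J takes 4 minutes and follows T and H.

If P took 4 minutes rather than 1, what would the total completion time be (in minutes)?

The binding path is Y→L = 9+7 = 16; finish at 16 minutes.
P is off the critical path — its longest chain is 8 minutes, giving 8 of slack.
The critical path is still Y→L; finish is now 16 minutes.

16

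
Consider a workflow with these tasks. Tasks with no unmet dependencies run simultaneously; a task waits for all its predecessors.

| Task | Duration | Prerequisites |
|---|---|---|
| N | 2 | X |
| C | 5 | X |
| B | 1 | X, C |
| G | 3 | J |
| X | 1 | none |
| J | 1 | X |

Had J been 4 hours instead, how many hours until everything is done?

8

Actual critical path: X→C→B = 1+5+1 = 7 ⇒ 7 hours.
J is off the critical path — its longest chain is 5 hours, giving 2 of slack.
Now X→J→G = 1+4+3 = 8 is longest, so the finish becomes 8 hours.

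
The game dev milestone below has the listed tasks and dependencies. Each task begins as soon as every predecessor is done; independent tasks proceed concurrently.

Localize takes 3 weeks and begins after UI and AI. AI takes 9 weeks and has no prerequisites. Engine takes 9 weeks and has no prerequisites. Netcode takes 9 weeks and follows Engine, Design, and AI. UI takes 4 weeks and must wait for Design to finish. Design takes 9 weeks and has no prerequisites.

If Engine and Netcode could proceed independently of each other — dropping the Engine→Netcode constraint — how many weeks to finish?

18

Original critical path: Design→Netcode = 9+9 = 18 ⇒ 18 weeks.
Dropping Engine→Netcode doesn't change Netcode's earliest start (9); another predecessor still binds.
New critical path: Design→Netcode = 9+9 = 18 ⇒ 18 weeks.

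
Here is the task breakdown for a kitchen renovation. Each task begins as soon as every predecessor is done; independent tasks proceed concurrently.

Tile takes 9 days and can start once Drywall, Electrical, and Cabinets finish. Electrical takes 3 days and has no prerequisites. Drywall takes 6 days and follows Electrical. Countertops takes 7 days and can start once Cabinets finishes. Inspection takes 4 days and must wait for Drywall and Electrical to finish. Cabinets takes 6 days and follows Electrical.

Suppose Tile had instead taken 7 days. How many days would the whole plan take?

Critical path before the change: Electrical→Drywall→Tile = 3+6+9 = 18 giving 18 days.
Since Tile is critical, the -2 change carries straight to that chain (now 16 days).
That remains the longest chain; total 16 days.

16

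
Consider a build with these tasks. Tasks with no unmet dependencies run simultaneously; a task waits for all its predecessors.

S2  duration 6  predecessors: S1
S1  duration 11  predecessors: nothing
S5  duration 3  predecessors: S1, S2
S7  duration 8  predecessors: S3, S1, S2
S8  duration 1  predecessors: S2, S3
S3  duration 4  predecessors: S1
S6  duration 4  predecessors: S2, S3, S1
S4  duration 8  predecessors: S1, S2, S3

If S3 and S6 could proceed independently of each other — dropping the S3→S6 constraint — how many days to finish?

With the dependency in place, S1→S2→S4 = 11+6+8 = 25 sets the finish at 25 days.
Dropping S3→S6 doesn't change S6's earliest start (17); another predecessor still binds.
New critical path: S1→S2→S4 = 11+6+8 = 25 ⇒ 25 days.

25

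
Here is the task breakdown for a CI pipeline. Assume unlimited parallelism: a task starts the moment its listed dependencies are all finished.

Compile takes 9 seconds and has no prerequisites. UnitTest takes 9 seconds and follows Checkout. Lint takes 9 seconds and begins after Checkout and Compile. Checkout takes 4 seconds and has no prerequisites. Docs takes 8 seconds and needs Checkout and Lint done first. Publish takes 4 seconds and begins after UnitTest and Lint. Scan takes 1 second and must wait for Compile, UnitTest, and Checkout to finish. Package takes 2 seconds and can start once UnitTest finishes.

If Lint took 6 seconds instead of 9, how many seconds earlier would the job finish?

3

Critical path before the change: Compile→Lint→Docs = 9+9+8 = 26 giving 26 seconds.
Since Lint is critical, the -3 change carries straight to that chain (now 23 seconds).
The critical path is still Compile→Lint→Docs; finish is now 23 seconds.
Change in finish: 23 − 26 = -3 seconds.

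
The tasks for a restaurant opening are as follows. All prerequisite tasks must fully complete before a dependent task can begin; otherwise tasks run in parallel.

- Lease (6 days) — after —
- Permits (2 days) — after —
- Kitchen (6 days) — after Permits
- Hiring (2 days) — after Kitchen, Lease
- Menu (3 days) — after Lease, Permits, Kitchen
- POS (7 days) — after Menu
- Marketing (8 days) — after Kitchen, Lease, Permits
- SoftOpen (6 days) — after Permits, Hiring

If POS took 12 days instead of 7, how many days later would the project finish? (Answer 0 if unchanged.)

5

Baseline: Permits→Kitchen→Menu→POS = 2+6+3+7 = 18 → 18 days.
POS is on the critical path; changing it to 12 makes that path 23 days.
No other chain overtakes it, so the finish is 23 days.
Change in finish: 23 − 18 = +5 days.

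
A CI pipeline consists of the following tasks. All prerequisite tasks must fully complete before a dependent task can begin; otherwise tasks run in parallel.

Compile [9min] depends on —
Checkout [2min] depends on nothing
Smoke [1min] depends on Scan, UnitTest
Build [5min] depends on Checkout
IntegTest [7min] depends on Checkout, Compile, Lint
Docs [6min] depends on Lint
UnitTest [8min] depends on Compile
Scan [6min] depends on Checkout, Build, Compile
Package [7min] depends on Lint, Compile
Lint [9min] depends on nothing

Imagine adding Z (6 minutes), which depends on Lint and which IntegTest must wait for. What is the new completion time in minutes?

Originally the plan takes 18 minutes.
With Z inserted, IntegTest now waits for max(Checkout, Compile, Lint, Z).
New critical path: Lint→Z→IntegTest = 9+6+7 = 22 ⇒ 22 minutes.

22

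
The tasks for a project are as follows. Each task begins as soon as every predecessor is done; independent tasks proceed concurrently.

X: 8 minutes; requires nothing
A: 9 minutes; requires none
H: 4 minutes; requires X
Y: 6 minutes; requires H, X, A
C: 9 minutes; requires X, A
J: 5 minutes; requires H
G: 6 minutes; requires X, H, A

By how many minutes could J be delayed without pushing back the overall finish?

1

X→H→Y = 8+4+6 = 18 sets the makespan at 18 minutes.
J finishes as early as 17 and must finish by 18.
Slack of J = 13 − 12 = 1 minute.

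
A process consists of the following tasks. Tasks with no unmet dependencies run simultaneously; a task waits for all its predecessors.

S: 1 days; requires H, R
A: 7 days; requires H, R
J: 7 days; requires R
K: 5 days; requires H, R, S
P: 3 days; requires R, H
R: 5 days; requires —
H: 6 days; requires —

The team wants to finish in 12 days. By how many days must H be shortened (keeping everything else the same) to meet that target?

Current finish: 13 days; target: 12.
H is on every critical path, so each day cut from H cuts the finish by one (this holds down to a finish of 12).
Need 13 − 12 = 1 day off H → H becomes 5 days, finish becomes 12.

1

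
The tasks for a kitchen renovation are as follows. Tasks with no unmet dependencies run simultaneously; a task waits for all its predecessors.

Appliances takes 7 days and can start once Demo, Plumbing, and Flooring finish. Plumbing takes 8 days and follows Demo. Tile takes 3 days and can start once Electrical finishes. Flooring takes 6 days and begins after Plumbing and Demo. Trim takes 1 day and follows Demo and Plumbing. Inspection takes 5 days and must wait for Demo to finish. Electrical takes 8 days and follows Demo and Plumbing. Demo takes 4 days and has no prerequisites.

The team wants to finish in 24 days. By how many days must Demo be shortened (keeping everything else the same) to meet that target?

1

Current finish: 25 days; target: 24.
Demo is on every critical path, so each day cut from Demo cuts the finish by one (this holds down to a finish of 22).
Need 25 − 24 = 1 day off Demo → Demo becomes 3 days, finish becomes 24.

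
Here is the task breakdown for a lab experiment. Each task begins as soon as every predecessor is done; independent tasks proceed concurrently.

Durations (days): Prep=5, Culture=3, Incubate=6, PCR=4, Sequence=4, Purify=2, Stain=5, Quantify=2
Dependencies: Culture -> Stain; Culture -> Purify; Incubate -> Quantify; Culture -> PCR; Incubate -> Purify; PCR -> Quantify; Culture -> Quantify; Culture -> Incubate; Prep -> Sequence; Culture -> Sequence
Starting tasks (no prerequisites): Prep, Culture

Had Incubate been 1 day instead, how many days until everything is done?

Actual critical path: Culture→Incubate→Purify = 3+6+2 = 11 ⇒ 11 days.
Incubate lies on that path, so at 1 day the path becomes 6 days.
Now Prep→Sequence = 5+4 = 9 is longest, so the finish becomes 9 days.

9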